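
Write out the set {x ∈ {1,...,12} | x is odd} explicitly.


Checking each candidate:
Condition: odd numbers in {1,...,12}
Result = {1, 3, 5, 7, 9, 11}

{1, 3, 5, 7, 9, 11}


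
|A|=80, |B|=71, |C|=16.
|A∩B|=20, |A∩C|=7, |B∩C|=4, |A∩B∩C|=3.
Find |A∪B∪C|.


|A∪B∪C| = |A|+|B|+|C| - |A∩B|-|A∩C|-|B∩C| + |A∩B∩C|
= 80+71+16 - 20-7-4 + 3
= 167 - 31 + 3
= 139

|A ∪ B ∪ C| = 139


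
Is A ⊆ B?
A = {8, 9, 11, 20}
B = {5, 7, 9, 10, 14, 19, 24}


A ⊆ B means every element of A is in B.
Elements in A not in B: {8, 11, 20}
So A ⊄ B.

No, A ⊄ B


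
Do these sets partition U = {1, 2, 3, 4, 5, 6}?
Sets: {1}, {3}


A partition requires: (1) non-empty parts, (2) pairwise disjoint, (3) union = U
Parts: {1}, {3}
Union of parts: {1, 3}
U = {1, 2, 3, 4, 5, 6}
All non-empty? True
Pairwise disjoint? True
Covers U? False

No, not a valid partition


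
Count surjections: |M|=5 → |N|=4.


n = |M| = 5, k = |N| = 4. Surjections via inclusion-exclusion:
S(n,k) = Σ(-1)^i × C(k,i) × (k-i)^n, i=0 to k
i=0: (-1)^0×C(4,0)×4^5 = 1024
i=1: (-1)^1×C(4,1)×3^5 = -972
i=2: (-1)^2×C(4,2)×2^5 = 192
i=3: (-1)^3×C(4,3)×1^5 = -4
i=4: (-1)^4×C(4,4)×0^5 = 0
Total = 240

Number of surjections = 240


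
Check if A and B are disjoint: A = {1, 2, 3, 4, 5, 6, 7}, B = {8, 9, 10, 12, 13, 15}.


Disjoint means A ∩ B = ∅.
A ∩ B = ∅
A ∩ B = ∅, so A and B are disjoint.

Yes, A and B are disjoint


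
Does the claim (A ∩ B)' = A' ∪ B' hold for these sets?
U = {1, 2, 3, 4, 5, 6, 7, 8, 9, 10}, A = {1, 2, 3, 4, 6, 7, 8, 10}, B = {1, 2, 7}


LHS: A ∩ B = {1, 2, 7}
(A ∩ B)' = U \ (A ∩ B) = {3, 4, 5, 6, 8, 9, 10}
A' = {5, 9}, B' = {3, 4, 5, 6, 8, 9, 10}
Claimed RHS: A' ∪ B' = {3, 4, 5, 6, 8, 9, 10}
Identity is VALID: LHS = RHS = {3, 4, 5, 6, 8, 9, 10} ✓

Identity is valid. (A ∩ B)' = A' ∪ B' = {3, 4, 5, 6, 8, 9, 10}


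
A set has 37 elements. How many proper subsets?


Total subsets = 2^n = 2^37 = 137438953472
Proper subsets exclude the set itself: 2^n - 1
= 137438953472 - 1
= 137438953471

Number of proper subsets = 137438953471


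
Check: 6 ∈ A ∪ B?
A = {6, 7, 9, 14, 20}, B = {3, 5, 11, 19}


A = {6, 7, 9, 14, 20}, B = {3, 5, 11, 19}
A ∪ B = all elements in A or B
A ∪ B = {3, 5, 6, 7, 9, 11, 14, 19, 20}
Checking if 6 ∈ A ∪ B
6 is in A ∪ B → True

6 ∈ A ∪ B


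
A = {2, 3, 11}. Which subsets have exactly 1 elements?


|A| = 3, so A has C(3,1) = 3 subsets of size 1.
Enumerate by choosing 1 elements from A at a time:
{2}, {3}, {11}

1-element subsets (3 total): {2}, {3}, {11}


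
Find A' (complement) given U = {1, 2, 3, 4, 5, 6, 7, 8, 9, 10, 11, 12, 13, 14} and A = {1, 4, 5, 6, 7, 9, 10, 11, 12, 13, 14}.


Aᶜ = U \ A = elements in U but not in A
U = {1, 2, 3, 4, 5, 6, 7, 8, 9, 10, 11, 12, 13, 14}
A = {1, 4, 5, 6, 7, 9, 10, 11, 12, 13, 14}
Aᶜ = {2, 3, 8}

Aᶜ = {2, 3, 8}


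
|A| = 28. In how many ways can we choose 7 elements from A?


C(n,k) = n! / (k!(n-k)!)
C(28,7) = 28! / (7!21!)
= 1184040

C(28,7) = 1184040


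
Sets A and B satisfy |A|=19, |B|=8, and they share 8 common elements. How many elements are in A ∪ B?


|A ∪ B| = |A| + |B| - |A ∩ B|
= 19 + 8 - 8
= 19

|A ∪ B| = 19


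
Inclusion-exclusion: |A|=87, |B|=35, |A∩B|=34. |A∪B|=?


|A ∪ B| = |A| + |B| - |A ∩ B|
= 87 + 35 - 34
= 88

|A ∪ B| = 88


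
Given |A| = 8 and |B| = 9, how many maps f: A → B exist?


Each of |A| = 8 inputs maps to any of |B| = 9 outputs.
# functions = |B|^|A| = 9^8
= 43046721

Number of functions = 43046721


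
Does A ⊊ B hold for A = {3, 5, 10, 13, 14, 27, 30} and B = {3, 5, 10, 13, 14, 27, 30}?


A ⊂ B requires: A ⊆ B AND A ≠ B.
A ⊆ B? Yes
A = B? Yes
A = B, so A is not a PROPER subset.

No, A is not a proper subset of B


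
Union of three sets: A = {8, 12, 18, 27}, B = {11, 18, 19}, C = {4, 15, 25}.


A ∪ B = {8, 11, 12, 18, 19, 27}
(A ∪ B) ∪ C = {4, 8, 11, 12, 15, 18, 19, 25, 27}

A ∪ B ∪ C = {4, 8, 11, 12, 15, 18, 19, 25, 27}


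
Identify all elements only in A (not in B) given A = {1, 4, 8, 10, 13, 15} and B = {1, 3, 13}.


A = {1, 4, 8, 10, 13, 15}
B = {1, 3, 13}
Region: only in A (not in B)
Elements: {4, 8, 10, 15}

Elements only in A (not in B): {4, 8, 10, 15}


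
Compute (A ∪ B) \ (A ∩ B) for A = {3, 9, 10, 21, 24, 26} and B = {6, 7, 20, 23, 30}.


A △ B = (A \ B) ∪ (B \ A) = elements in exactly one of A or B
A \ B = {3, 9, 10, 21, 24, 26}
B \ A = {6, 7, 20, 23, 30}
A △ B = {3, 6, 7, 9, 10, 20, 21, 23, 24, 26, 30}

A △ B = {3, 6, 7, 9, 10, 20, 21, 23, 24, 26, 30}


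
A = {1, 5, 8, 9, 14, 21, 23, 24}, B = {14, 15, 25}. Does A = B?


Two sets are equal iff they have exactly the same elements.
A = {1, 5, 8, 9, 14, 21, 23, 24}
B = {14, 15, 25}
Differences: {1, 5, 8, 9, 15, 21, 23, 24, 25}
A ≠ B

No, A ≠ B


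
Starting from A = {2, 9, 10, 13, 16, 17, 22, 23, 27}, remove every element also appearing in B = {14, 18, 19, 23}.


A \ B = elements in A but not in B
A = {2, 9, 10, 13, 16, 17, 22, 23, 27}
B = {14, 18, 19, 23}
Remove from A any elements in B
A \ B = {2, 9, 10, 13, 16, 17, 22, 27}

A \ B = {2, 9, 10, 13, 16, 17, 22, 27}


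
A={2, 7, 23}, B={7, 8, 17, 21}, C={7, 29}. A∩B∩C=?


A ∩ B = {7}
(A ∩ B) ∩ C = {7}

A ∩ B ∩ C = {7}


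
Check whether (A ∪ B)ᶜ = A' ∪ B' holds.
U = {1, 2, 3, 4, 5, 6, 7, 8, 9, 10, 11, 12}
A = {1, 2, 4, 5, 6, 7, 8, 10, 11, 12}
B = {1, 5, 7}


LHS: A ∪ B = {1, 2, 4, 5, 6, 7, 8, 10, 11, 12}
(A ∪ B)' = U \ (A ∪ B) = {3, 9}
A' = {3, 9}, B' = {2, 3, 4, 6, 8, 9, 10, 11, 12}
Claimed RHS: A' ∪ B' = {2, 3, 4, 6, 8, 9, 10, 11, 12}
Identity is INVALID: LHS = {3, 9} but the RHS claimed here equals {2, 3, 4, 6, 8, 9, 10, 11, 12}. The correct form is (A ∪ B)' = A' ∩ B'.

Identity is invalid: (A ∪ B)' = {3, 9} but A' ∪ B' = {2, 3, 4, 6, 8, 9, 10, 11, 12}. The correct De Morgan law is (A ∪ B)' = A' ∩ B'.


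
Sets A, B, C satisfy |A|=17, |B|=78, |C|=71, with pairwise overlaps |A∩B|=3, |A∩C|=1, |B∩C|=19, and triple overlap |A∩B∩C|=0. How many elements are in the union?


|A∪B∪C| = |A|+|B|+|C| - |A∩B|-|A∩C|-|B∩C| + |A∩B∩C|
= 17+78+71 - 3-1-19 + 0
= 166 - 23 + 0
= 143

|A ∪ B ∪ C| = 143


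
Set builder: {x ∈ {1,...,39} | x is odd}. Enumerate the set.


Checking each candidate:
Condition: odd numbers in {1,...,39}
Result = {1, 3, 5, 7, 9, 11, 13, 15, 17, 19, 21, 23, 25, 27, 29, 31, 33, 35, 37, 39}

{1, 3, 5, 7, 9, 11, 13, 15, 17, 19, 21, 23, 25, 27, 29, 31, 33, 35, 37, 39}


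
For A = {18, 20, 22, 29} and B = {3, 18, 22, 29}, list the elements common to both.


A ∩ B = elements in both A and B
A = {18, 20, 22, 29}
B = {3, 18, 22, 29}
A ∩ B = {18, 22, 29}

A ∩ B = {18, 22, 29}


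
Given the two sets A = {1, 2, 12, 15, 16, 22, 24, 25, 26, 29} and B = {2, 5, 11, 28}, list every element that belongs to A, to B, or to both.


A ∪ B = all elements in A or B (or both)
A = {1, 2, 12, 15, 16, 22, 24, 25, 26, 29}
B = {2, 5, 11, 28}
A ∪ B = {1, 2, 5, 11, 12, 15, 16, 22, 24, 25, 26, 28, 29}

A ∪ B = {1, 2, 5, 11, 12, 15, 16, 22, 24, 25, 26, 28, 29}


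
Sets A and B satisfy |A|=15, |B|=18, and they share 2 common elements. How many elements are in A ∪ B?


|A ∪ B| = |A| + |B| - |A ∩ B|
= 15 + 18 - 2
= 31

|A ∪ B| = 31


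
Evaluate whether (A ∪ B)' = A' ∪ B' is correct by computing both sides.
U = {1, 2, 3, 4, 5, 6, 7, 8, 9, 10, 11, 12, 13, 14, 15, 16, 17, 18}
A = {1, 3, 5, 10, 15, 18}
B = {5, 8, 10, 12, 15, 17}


LHS: A ∪ B = {1, 3, 5, 8, 10, 12, 15, 17, 18}
(A ∪ B)' = U \ (A ∪ B) = {2, 4, 6, 7, 9, 11, 13, 14, 16}
A' = {2, 4, 6, 7, 8, 9, 11, 12, 13, 14, 16, 17}, B' = {1, 2, 3, 4, 6, 7, 9, 11, 13, 14, 16, 18}
Claimed RHS: A' ∪ B' = {1, 2, 3, 4, 6, 7, 8, 9, 11, 12, 13, 14, 16, 17, 18}
Identity is INVALID: LHS = {2, 4, 6, 7, 9, 11, 13, 14, 16} but the RHS claimed here equals {1, 2, 3, 4, 6, 7, 8, 9, 11, 12, 13, 14, 16, 17, 18}. The correct form is (A ∪ B)' = A' ∩ B'.

Identity is invalid: (A ∪ B)' = {2, 4, 6, 7, 9, 11, 13, 14, 16} but A' ∪ B' = {1, 2, 3, 4, 6, 7, 8, 9, 11, 12, 13, 14, 16, 17, 18}. The correct De Morgan law is (A ∪ B)' = A' ∩ B'.


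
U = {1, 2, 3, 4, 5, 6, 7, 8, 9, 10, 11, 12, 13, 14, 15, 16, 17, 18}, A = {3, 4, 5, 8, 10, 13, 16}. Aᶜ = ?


Aᶜ = U \ A = elements in U but not in A
U = {1, 2, 3, 4, 5, 6, 7, 8, 9, 10, 11, 12, 13, 14, 15, 16, 17, 18}
A = {3, 4, 5, 8, 10, 13, 16}
Aᶜ = {1, 2, 6, 7, 9, 11, 12, 14, 15, 17, 18}

Aᶜ = {1, 2, 6, 7, 9, 11, 12, 14, 15, 17, 18}


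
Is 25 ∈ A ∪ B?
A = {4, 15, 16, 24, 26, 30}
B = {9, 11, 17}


A = {4, 15, 16, 24, 26, 30}, B = {9, 11, 17}
A ∪ B = all elements in A or B
A ∪ B = {4, 9, 11, 15, 16, 17, 24, 26, 30}
Checking if 25 ∈ A ∪ B
25 is not in A ∪ B → False

25 ∉ A ∪ B


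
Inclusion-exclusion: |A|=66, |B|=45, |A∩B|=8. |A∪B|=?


|A ∪ B| = |A| + |B| - |A ∩ B|
= 66 + 45 - 8
= 103

|A ∪ B| = 103


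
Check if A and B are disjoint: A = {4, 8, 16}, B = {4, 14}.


Disjoint means A ∩ B = ∅.
A ∩ B = {4}
A ∩ B ≠ ∅, so A and B are NOT disjoint.

No, A and B are not disjoint (A ∩ B = {4})


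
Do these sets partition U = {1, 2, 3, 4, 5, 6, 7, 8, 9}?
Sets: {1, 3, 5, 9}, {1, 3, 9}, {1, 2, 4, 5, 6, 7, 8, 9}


A partition requires: (1) non-empty parts, (2) pairwise disjoint, (3) union = U
Parts: {1, 3, 5, 9}, {1, 3, 9}, {1, 2, 4, 5, 6, 7, 8, 9}
Union of parts: {1, 2, 3, 4, 5, 6, 7, 8, 9}
U = {1, 2, 3, 4, 5, 6, 7, 8, 9}
All non-empty? True
Pairwise disjoint? False
Covers U? True

No, not a valid partition


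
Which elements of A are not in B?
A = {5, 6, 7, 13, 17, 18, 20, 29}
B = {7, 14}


A \ B = elements in A but not in B
A = {5, 6, 7, 13, 17, 18, 20, 29}
B = {7, 14}
Remove from A any elements in B
A \ B = {5, 6, 13, 17, 18, 20, 29}

A \ B = {5, 6, 13, 17, 18, 20, 29}


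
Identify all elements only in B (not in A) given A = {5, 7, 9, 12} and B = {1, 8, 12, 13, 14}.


A = {5, 7, 9, 12}
B = {1, 8, 12, 13, 14}
Region: only in B (not in A)
Elements: {1, 8, 13, 14}

Elements only in B (not in A): {1, 8, 13, 14}


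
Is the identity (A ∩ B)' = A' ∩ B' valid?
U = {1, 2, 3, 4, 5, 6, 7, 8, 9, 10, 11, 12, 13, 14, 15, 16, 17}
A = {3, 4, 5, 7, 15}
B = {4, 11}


LHS: A ∩ B = {4}
(A ∩ B)' = U \ (A ∩ B) = {1, 2, 3, 5, 6, 7, 8, 9, 10, 11, 12, 13, 14, 15, 16, 17}
A' = {1, 2, 6, 8, 9, 10, 11, 12, 13, 14, 16, 17}, B' = {1, 2, 3, 5, 6, 7, 8, 9, 10, 12, 13, 14, 15, 16, 17}
Claimed RHS: A' ∩ B' = {1, 2, 6, 8, 9, 10, 12, 13, 14, 16, 17}
Identity is INVALID: LHS = {1, 2, 3, 5, 6, 7, 8, 9, 10, 11, 12, 13, 14, 15, 16, 17} but the RHS claimed here equals {1, 2, 6, 8, 9, 10, 12, 13, 14, 16, 17}. The correct form is (A ∩ B)' = A' ∪ B'.

Identity is invalid: (A ∩ B)' = {1, 2, 3, 5, 6, 7, 8, 9, 10, 11, 12, 13, 14, 15, 16, 17} but A' ∩ B' = {1, 2, 6, 8, 9, 10, 12, 13, 14, 16, 17}. The correct De Morgan law is (A ∩ B)' = A' ∪ B'.


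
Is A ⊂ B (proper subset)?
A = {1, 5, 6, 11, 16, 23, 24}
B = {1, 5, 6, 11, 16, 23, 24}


A ⊂ B requires: A ⊆ B AND A ≠ B.
A ⊆ B? Yes
A = B? Yes
A = B, so A is not a PROPER subset.

No, A is not a proper subset of B


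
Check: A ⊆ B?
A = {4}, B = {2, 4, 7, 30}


A ⊆ B means every element of A is in B.
All elements of A are in B.
So A ⊆ B.

Yes, A ⊆ B


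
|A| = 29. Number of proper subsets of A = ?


Total subsets = 2^n = 2^29 = 536870912
Proper subsets exclude the set itself: 2^n - 1
= 536870912 - 1
= 536870911

Number of proper subsets = 536870911


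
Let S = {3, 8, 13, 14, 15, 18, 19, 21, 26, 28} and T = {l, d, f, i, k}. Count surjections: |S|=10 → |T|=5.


n = |S| = 10, k = |T| = 5. Surjections via inclusion-exclusion:
S(n,k) = Σ(-1)^i × C(k,i) × (k-i)^n, i=0 to k
i=0: (-1)^0×C(5,0)×5^10 = 9765625
i=1: (-1)^1×C(5,1)×4^10 = -5242880
i=2: (-1)^2×C(5,2)×3^10 = 590490
i=3: (-1)^3×C(5,3)×2^10 = -10240
i=4: (-1)^4×C(5,4)×1^10 = 5
i=5: (-1)^5×C(5,5)×0^10 = 0
Total = 5103000

Number of surjections = 5103000


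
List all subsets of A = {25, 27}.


|A| = 2, so |P(A)| = 2^2 = 4
Enumerate subsets by cardinality (0 to 2):
∅, {25}, {27}, {25, 27}

P(A) has 4 subsets: ∅, {25}, {27}, {25, 27}


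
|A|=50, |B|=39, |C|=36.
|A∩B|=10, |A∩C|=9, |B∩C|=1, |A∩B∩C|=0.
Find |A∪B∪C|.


|A∪B∪C| = |A|+|B|+|C| - |A∩B|-|A∩C|-|B∩C| + |A∩B∩C|
= 50+39+36 - 10-9-1 + 0
= 125 - 20 + 0
= 105

|A ∪ B ∪ C| = 105


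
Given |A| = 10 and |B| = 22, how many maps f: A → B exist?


Each of |A| = 10 inputs maps to any of |B| = 22 outputs.
# functions = |B|^|A| = 22^10
= 26559922791424

Number of functions = 26559922791424


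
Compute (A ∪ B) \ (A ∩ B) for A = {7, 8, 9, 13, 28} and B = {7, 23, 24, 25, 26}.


A △ B = (A \ B) ∪ (B \ A) = elements in exactly one of A or B
A \ B = {8, 9, 13, 28}
B \ A = {23, 24, 25, 26}
A △ B = {8, 9, 13, 23, 24, 25, 26, 28}

A △ B = {8, 9, 13, 23, 24, 25, 26, 28}


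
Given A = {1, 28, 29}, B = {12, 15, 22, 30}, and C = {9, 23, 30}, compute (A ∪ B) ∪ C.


A ∪ B = {1, 12, 15, 22, 28, 29, 30}
(A ∪ B) ∪ C = {1, 9, 12, 15, 22, 23, 28, 29, 30}

A ∪ B ∪ C = {1, 9, 12, 15, 22, 23, 28, 29, 30}


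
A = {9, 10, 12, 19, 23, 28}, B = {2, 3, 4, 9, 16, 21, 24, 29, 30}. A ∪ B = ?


A ∪ B = all elements in A or B (or both)
A = {9, 10, 12, 19, 23, 28}
B = {2, 3, 4, 9, 16, 21, 24, 29, 30}
A ∪ B = {2, 3, 4, 9, 10, 12, 16, 19, 21, 23, 24, 28, 29, 30}

A ∪ B = {2, 3, 4, 9, 10, 12, 16, 19, 21, 23, 24, 28, 29, 30}


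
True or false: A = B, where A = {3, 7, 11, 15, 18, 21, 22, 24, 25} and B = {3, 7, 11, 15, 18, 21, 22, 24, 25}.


Two sets are equal iff they have exactly the same elements.
A = {3, 7, 11, 15, 18, 21, 22, 24, 25}
B = {3, 7, 11, 15, 18, 21, 22, 24, 25}
Same elements → A = B

Yes, A = B


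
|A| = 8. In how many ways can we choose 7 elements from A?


C(n,k) = n! / (k!(n-k)!)
C(8,7) = 8! / (7!1!)
= 8

C(8,7) = 8


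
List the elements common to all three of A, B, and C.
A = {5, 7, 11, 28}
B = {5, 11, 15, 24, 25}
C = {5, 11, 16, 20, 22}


A ∩ B = {5, 11}
(A ∩ B) ∩ C = {5, 11}

A ∩ B ∩ C = {5, 11}


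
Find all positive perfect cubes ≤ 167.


Checking each candidate:
Condition: positive perfect cubes ≤ 167
Result = {1, 8, 27, 64, 125}

{1, 8, 27, 64, 125}


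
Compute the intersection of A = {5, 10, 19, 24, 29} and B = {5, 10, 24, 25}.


A ∩ B = elements in both A and B
A = {5, 10, 19, 24, 29}
B = {5, 10, 24, 25}
A ∩ B = {5, 10, 24}

A ∩ B = {5, 10, 24}


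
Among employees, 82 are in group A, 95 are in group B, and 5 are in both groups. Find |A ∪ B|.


|A ∪ B| = |A| + |B| - |A ∩ B|
= 82 + 95 - 5
= 172

|A ∪ B| = 172


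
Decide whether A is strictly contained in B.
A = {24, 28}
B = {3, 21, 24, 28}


A ⊂ B requires: A ⊆ B AND A ≠ B.
A ⊆ B? Yes
A = B? No
A ⊂ B: Yes (A is a proper subset of B)

Yes, A ⊂ B


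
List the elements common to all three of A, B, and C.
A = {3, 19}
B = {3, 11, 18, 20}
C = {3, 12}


A ∩ B = {3}
(A ∩ B) ∩ C = {3}

A ∩ B ∩ C = {3}


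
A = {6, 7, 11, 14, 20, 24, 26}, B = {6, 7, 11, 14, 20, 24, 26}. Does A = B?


Two sets are equal iff they have exactly the same elements.
A = {6, 7, 11, 14, 20, 24, 26}
B = {6, 7, 11, 14, 20, 24, 26}
Same elements → A = B

Yes, A = B


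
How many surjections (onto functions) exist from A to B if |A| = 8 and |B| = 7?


n = |A| = 8, k = |B| = 7. Surjections via inclusion-exclusion:
S(n,k) = Σ(-1)^i × C(k,i) × (k-i)^n, i=0 to k
i=0: (-1)^0×C(7,0)×7^8 = 5764801
i=1: (-1)^1×C(7,1)×6^8 = -11757312
i=2: (-1)^2×C(7,2)×5^8 = 8203125
i=3: (-1)^3×C(7,3)×4^8 = -2293760
i=4: (-1)^4×C(7,4)×3^8 = 229635
i=5: (-1)^5×C(7,5)×2^8 = -5376
i=6: (-1)^6×C(7,6)×1^8 = 7
i=7: (-1)^7×C(7,7)×0^8 = 0
Total = 141120

Number of surjections = 141120


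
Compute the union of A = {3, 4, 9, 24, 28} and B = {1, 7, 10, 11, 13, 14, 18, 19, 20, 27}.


A ∪ B = all elements in A or B (or both)
A = {3, 4, 9, 24, 28}
B = {1, 7, 10, 11, 13, 14, 18, 19, 20, 27}
A ∪ B = {1, 3, 4, 7, 9, 10, 11, 13, 14, 18, 19, 20, 24, 27, 28}

A ∪ B = {1, 3, 4, 7, 9, 10, 11, 13, 14, 18, 19, 20, 24, 27, 28}


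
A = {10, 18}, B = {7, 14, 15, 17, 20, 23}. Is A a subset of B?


A ⊆ B means every element of A is in B.
Elements in A not in B: {10, 18}
So A ⊄ B.

No, A ⊄ B


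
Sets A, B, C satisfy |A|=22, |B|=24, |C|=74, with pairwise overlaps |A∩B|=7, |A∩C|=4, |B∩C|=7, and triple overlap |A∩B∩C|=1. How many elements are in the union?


|A∪B∪C| = |A|+|B|+|C| - |A∩B|-|A∩C|-|B∩C| + |A∩B∩C|
= 22+24+74 - 7-4-7 + 1
= 120 - 18 + 1
= 103

|A ∪ B ∪ C| = 103


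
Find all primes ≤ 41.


Checking each candidate:
Condition: primes ≤ 41
Result = {2, 3, 5, 7, 11, 13, 17, 19, 23, 29, 31, 37, 41}

{2, 3, 5, 7, 11, 13, 17, 19, 23, 29, 31, 37, 41}


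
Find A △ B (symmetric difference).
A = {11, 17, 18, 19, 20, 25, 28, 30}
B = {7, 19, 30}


A △ B = (A \ B) ∪ (B \ A) = elements in exactly one of A or B
A \ B = {11, 17, 18, 20, 25, 28}
B \ A = {7}
A △ B = {7, 11, 17, 18, 20, 25, 28}

A △ B = {7, 11, 17, 18, 20, 25, 28}


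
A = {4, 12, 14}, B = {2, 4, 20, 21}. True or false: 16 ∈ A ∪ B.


A = {4, 12, 14}, B = {2, 4, 20, 21}
A ∪ B = all elements in A or B
A ∪ B = {2, 4, 12, 14, 20, 21}
Checking if 16 ∈ A ∪ B
16 is not in A ∪ B → False

16 ∉ A ∪ B


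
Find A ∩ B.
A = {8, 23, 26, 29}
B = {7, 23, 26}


A ∩ B = elements in both A and B
A = {8, 23, 26, 29}
B = {7, 23, 26}
A ∩ B = {23, 26}

A ∩ B = {23, 26}


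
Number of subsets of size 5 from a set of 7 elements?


C(n,k) = n! / (k!(n-k)!)
C(7,5) = 7! / (5!2!)
= 21

C(7,5) = 21


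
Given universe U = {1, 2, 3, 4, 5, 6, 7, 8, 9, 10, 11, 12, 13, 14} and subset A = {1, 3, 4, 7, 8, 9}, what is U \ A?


Aᶜ = U \ A = elements in U but not in A
U = {1, 2, 3, 4, 5, 6, 7, 8, 9, 10, 11, 12, 13, 14}
A = {1, 3, 4, 7, 8, 9}
Aᶜ = {2, 5, 6, 10, 11, 12, 13, 14}

Aᶜ = {2, 5, 6, 10, 11, 12, 13, 14}


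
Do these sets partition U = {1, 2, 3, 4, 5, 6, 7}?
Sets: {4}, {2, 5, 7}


A partition requires: (1) non-empty parts, (2) pairwise disjoint, (3) union = U
Parts: {4}, {2, 5, 7}
Union of parts: {2, 4, 5, 7}
U = {1, 2, 3, 4, 5, 6, 7}
All non-empty? True
Pairwise disjoint? True
Covers U? False

No, not a valid partition


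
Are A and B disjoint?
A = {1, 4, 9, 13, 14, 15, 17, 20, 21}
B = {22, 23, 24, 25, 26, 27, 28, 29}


Disjoint means A ∩ B = ∅.
A ∩ B = ∅
A ∩ B = ∅, so A and B are disjoint.

Yes, A and B are disjoint


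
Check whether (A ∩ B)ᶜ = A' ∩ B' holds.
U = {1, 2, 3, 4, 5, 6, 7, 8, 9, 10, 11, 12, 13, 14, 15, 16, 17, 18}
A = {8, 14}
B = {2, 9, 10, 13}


LHS: A ∩ B = ∅
(A ∩ B)' = U \ (A ∩ B) = {1, 2, 3, 4, 5, 6, 7, 8, 9, 10, 11, 12, 13, 14, 15, 16, 17, 18}
A' = {1, 2, 3, 4, 5, 6, 7, 9, 10, 11, 12, 13, 15, 16, 17, 18}, B' = {1, 3, 4, 5, 6, 7, 8, 11, 12, 14, 15, 16, 17, 18}
Claimed RHS: A' ∩ B' = {1, 3, 4, 5, 6, 7, 11, 12, 15, 16, 17, 18}
Identity is INVALID: LHS = {1, 2, 3, 4, 5, 6, 7, 8, 9, 10, 11, 12, 13, 14, 15, 16, 17, 18} but the RHS claimed here equals {1, 3, 4, 5, 6, 7, 11, 12, 15, 16, 17, 18}. The correct form is (A ∩ B)' = A' ∪ B'.

Identity is invalid: (A ∩ B)' = {1, 2, 3, 4, 5, 6, 7, 8, 9, 10, 11, 12, 13, 14, 15, 16, 17, 18} but A' ∩ B' = {1, 3, 4, 5, 6, 7, 11, 12, 15, 16, 17, 18}. The correct De Morgan law is (A ∩ B)' = A' ∪ B'.


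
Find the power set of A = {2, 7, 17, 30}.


|A| = 4, so |P(A)| = 2^4 = 16
Enumerate subsets by cardinality (0 to 4):
∅, {2}, {7}, {17}, {30}, {2, 7}, {2, 17}, {2, 30}, {7, 17}, {7, 30}, {17, 30}, {2, 7, 17}, {2, 7, 30}, {2, 17, 30}, {7, 17, 30}, {2, 7, 17, 30}

P(A) has 16 subsets: ∅, {2}, {7}, {17}, {30}, {2, 7}, {2, 17}, {2, 30}, {7, 17}, {7, 30}, {17, 30}, {2, 7, 17}, {2, 7, 30}, {2, 17, 30}, {7, 17, 30}, {2, 7, 17, 30}


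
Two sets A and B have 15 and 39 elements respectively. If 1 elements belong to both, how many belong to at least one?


|A ∪ B| = |A| + |B| - |A ∩ B|
= 15 + 39 - 1
= 53

|A ∪ B| = 53


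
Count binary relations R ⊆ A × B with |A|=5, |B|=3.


A relation from A to B is any subset of A × B.
|A × B| = 5 × 3 = 15
# relations = 2^|A × B| = 2^15 = 32768

Number of relations = 32768


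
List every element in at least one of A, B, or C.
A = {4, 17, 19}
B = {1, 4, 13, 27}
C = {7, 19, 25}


A ∪ B = {1, 4, 13, 17, 19, 27}
(A ∪ B) ∪ C = {1, 4, 7, 13, 17, 19, 25, 27}

A ∪ B ∪ C = {1, 4, 7, 13, 17, 19, 25, 27}


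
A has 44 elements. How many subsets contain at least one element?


Total subsets = 2^n = 2^44 = 17592186044416
Non-empty subsets exclude the empty set: 2^n - 1
= 17592186044416 - 1
= 17592186044415

Number of non-empty subsets = 17592186044415


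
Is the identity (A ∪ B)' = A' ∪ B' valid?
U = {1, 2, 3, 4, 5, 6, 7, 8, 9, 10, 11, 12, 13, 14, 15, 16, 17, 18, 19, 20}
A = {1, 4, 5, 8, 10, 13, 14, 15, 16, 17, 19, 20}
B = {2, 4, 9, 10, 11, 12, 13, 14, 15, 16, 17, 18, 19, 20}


LHS: A ∪ B = {1, 2, 4, 5, 8, 9, 10, 11, 12, 13, 14, 15, 16, 17, 18, 19, 20}
(A ∪ B)' = U \ (A ∪ B) = {3, 6, 7}
A' = {2, 3, 6, 7, 9, 11, 12, 18}, B' = {1, 3, 5, 6, 7, 8}
Claimed RHS: A' ∪ B' = {1, 2, 3, 5, 6, 7, 8, 9, 11, 12, 18}
Identity is INVALID: LHS = {3, 6, 7} but the RHS claimed here equals {1, 2, 3, 5, 6, 7, 8, 9, 11, 12, 18}. The correct form is (A ∪ B)' = A' ∩ B'.

Identity is invalid: (A ∪ B)' = {3, 6, 7} but A' ∪ B' = {1, 2, 3, 5, 6, 7, 8, 9, 11, 12, 18}. The correct De Morgan law is (A ∪ B)' = A' ∩ B'.


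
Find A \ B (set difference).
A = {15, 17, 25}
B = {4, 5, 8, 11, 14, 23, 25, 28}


A \ B = elements in A but not in B
A = {15, 17, 25}
B = {4, 5, 8, 11, 14, 23, 25, 28}
Remove from A any elements in B
A \ B = {15, 17}

A \ B = {15, 17}


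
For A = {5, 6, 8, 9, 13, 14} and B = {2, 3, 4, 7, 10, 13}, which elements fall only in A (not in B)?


A = {5, 6, 8, 9, 13, 14}
B = {2, 3, 4, 7, 10, 13}
Region: only in A (not in B)
Elements: {5, 6, 8, 9, 14}

Elements only in A (not in B): {5, 6, 8, 9, 14}


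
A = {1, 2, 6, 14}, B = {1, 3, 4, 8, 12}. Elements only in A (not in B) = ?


A = {1, 2, 6, 14}
B = {1, 3, 4, 8, 12}
Region: only in A (not in B)
Elements: {2, 6, 14}

Elements only in A (not in B): {2, 6, 14}


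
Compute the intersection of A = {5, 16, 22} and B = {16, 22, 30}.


A ∩ B = elements in both A and B
A = {5, 16, 22}
B = {16, 22, 30}
A ∩ B = {16, 22}

A ∩ B = {16, 22}


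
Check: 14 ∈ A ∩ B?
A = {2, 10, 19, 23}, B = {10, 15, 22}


A = {2, 10, 19, 23}, B = {10, 15, 22}
A ∩ B = elements in both A and B
A ∩ B = {10}
Checking if 14 ∈ A ∩ B
14 is not in A ∩ B → False

14 ∉ A ∩ B


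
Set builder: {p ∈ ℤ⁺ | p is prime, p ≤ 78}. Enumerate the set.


Checking each candidate:
Condition: primes ≤ 78
Result = {2, 3, 5, 7, 11, 13, 17, 19, 23, 29, 31, 37, 41, 43, 47, 53, 59, 61, 67, 71, 73}

{2, 3, 5, 7, 11, 13, 17, 19, 23, 29, 31, 37, 41, 43, 47, 53, 59, 61, 67, 71, 73}


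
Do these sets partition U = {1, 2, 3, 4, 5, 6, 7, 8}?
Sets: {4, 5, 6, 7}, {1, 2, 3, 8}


A partition requires: (1) non-empty parts, (2) pairwise disjoint, (3) union = U
Parts: {4, 5, 6, 7}, {1, 2, 3, 8}
Union of parts: {1, 2, 3, 4, 5, 6, 7, 8}
U = {1, 2, 3, 4, 5, 6, 7, 8}
All non-empty? True
Pairwise disjoint? True
Covers U? True

Yes, valid partition


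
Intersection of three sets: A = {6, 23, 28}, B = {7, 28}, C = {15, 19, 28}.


A ∩ B = {28}
(A ∩ B) ∩ C = {28}

A ∩ B ∩ C = {28}


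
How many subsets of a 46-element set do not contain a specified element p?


Subsets of A avoiding p are subsets of A \ {p}, which has 45 elements.
Count = 2^(n-1) = 2^45
= 35184372088832

Number of subsets avoiding p = 35184372088832


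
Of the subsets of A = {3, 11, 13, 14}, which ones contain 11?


A subset of A contains 11 iff the remaining 3 elements form any subset of A \ {11}.
Count: 2^(n-1) = 2^3 = 8
Subsets containing 11: {11}, {3, 11}, {11, 13}, {11, 14}, {3, 11, 13}, {3, 11, 14}, {11, 13, 14}, {3, 11, 13, 14}

Subsets containing 11 (8 total): {11}, {3, 11}, {11, 13}, {11, 14}, {3, 11, 13}, {3, 11, 14}, {11, 13, 14}, {3, 11, 13, 14}


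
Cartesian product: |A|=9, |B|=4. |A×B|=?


|A × B| = |A| × |B|
= 9 × 4
= 36

|A × B| = 36


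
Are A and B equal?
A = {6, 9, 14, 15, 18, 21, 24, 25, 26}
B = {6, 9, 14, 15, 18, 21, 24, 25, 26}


Two sets are equal iff they have exactly the same elements.
A = {6, 9, 14, 15, 18, 21, 24, 25, 26}
B = {6, 9, 14, 15, 18, 21, 24, 25, 26}
Same elements → A = B

Yes, A = B


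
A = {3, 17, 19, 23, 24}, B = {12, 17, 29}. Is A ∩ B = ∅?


Disjoint means A ∩ B = ∅.
A ∩ B = {17}
A ∩ B ≠ ∅, so A and B are NOT disjoint.

No, A and B are not disjoint (A ∩ B = {17})


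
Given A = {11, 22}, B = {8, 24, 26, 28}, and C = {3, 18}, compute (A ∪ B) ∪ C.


A ∪ B = {8, 11, 22, 24, 26, 28}
(A ∪ B) ∪ C = {3, 8, 11, 18, 22, 24, 26, 28}

A ∪ B ∪ C = {3, 8, 11, 18, 22, 24, 26, 28}


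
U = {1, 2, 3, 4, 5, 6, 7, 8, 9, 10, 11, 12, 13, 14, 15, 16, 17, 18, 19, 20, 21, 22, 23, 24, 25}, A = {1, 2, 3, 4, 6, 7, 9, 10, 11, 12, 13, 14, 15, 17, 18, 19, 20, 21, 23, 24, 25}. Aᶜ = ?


Aᶜ = U \ A = elements in U but not in A
U = {1, 2, 3, 4, 5, 6, 7, 8, 9, 10, 11, 12, 13, 14, 15, 16, 17, 18, 19, 20, 21, 22, 23, 24, 25}
A = {1, 2, 3, 4, 6, 7, 9, 10, 11, 12, 13, 14, 15, 17, 18, 19, 20, 21, 23, 24, 25}
Aᶜ = {5, 8, 16, 22}

Aᶜ = {5, 8, 16, 22}


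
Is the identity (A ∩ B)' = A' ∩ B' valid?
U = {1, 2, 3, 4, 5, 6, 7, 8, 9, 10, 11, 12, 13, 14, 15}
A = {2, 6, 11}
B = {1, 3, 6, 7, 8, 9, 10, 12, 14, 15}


LHS: A ∩ B = {6}
(A ∩ B)' = U \ (A ∩ B) = {1, 2, 3, 4, 5, 7, 8, 9, 10, 11, 12, 13, 14, 15}
A' = {1, 3, 4, 5, 7, 8, 9, 10, 12, 13, 14, 15}, B' = {2, 4, 5, 11, 13}
Claimed RHS: A' ∩ B' = {4, 5, 13}
Identity is INVALID: LHS = {1, 2, 3, 4, 5, 7, 8, 9, 10, 11, 12, 13, 14, 15} but the RHS claimed here equals {4, 5, 13}. The correct form is (A ∩ B)' = A' ∪ B'.

Identity is invalid: (A ∩ B)' = {1, 2, 3, 4, 5, 7, 8, 9, 10, 11, 12, 13, 14, 15} but A' ∩ B' = {4, 5, 13}. The correct De Morgan law is (A ∩ B)' = A' ∪ B'.


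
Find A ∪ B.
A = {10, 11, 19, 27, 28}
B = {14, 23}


A ∪ B = all elements in A or B (or both)
A = {10, 11, 19, 27, 28}
B = {14, 23}
A ∪ B = {10, 11, 14, 19, 23, 27, 28}

A ∪ B = {10, 11, 14, 19, 23, 27, 28}


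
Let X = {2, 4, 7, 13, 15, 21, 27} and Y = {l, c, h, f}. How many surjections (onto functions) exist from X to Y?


n = |X| = 7, k = |Y| = 4. Surjections via inclusion-exclusion:
S(n,k) = Σ(-1)^i × C(k,i) × (k-i)^n, i=0 to k
i=0: (-1)^0×C(4,0)×4^7 = 16384
i=1: (-1)^1×C(4,1)×3^7 = -8748
i=2: (-1)^2×C(4,2)×2^7 = 768
i=3: (-1)^3×C(4,3)×1^7 = -4
i=4: (-1)^4×C(4,4)×0^7 = 0
Total = 8400

Number of surjections = 8400


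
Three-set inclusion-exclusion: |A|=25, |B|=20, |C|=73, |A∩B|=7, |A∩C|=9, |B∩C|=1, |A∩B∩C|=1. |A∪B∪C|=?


|A∪B∪C| = |A|+|B|+|C| - |A∩B|-|A∩C|-|B∩C| + |A∩B∩C|
= 25+20+73 - 7-9-1 + 1
= 118 - 17 + 1
= 102

|A ∪ B ∪ C| = 102


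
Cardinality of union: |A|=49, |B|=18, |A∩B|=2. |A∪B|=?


|A ∪ B| = |A| + |B| - |A ∩ B|
= 49 + 18 - 2
= 65

|A ∪ B| = 65


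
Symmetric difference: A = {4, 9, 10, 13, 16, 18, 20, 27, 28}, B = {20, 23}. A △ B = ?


A △ B = (A \ B) ∪ (B \ A) = elements in exactly one of A or B
A \ B = {4, 9, 10, 13, 16, 18, 27, 28}
B \ A = {23}
A △ B = {4, 9, 10, 13, 16, 18, 23, 27, 28}

A △ B = {4, 9, 10, 13, 16, 18, 23, 27, 28}


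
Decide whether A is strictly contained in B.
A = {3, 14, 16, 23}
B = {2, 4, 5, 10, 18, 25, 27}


A ⊂ B requires: A ⊆ B AND A ≠ B.
A ⊆ B? No
A ⊄ B, so A is not a proper subset.

No, A is not a proper subset of B


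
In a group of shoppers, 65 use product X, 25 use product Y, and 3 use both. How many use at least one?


|A ∪ B| = |A| + |B| - |A ∩ B|
= 65 + 25 - 3
= 87

|A ∪ B| = 87


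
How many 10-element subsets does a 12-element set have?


C(n,k) = n! / (k!(n-k)!)
C(12,10) = 12! / (10!2!)
= 66

C(12,10) = 66


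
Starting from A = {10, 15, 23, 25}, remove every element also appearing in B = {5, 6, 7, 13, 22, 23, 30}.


A \ B = elements in A but not in B
A = {10, 15, 23, 25}
B = {5, 6, 7, 13, 22, 23, 30}
Remove from A any elements in B
A \ B = {10, 15, 25}

A \ B = {10, 15, 25}


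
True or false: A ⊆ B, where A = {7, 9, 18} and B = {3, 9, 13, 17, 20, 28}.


A ⊆ B means every element of A is in B.
Elements in A not in B: {7, 18}
So A ⊄ B.

No, A ⊄ B


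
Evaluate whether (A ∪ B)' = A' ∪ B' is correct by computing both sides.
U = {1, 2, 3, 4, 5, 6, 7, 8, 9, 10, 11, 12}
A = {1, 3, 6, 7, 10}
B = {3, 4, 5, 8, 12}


LHS: A ∪ B = {1, 3, 4, 5, 6, 7, 8, 10, 12}
(A ∪ B)' = U \ (A ∪ B) = {2, 9, 11}
A' = {2, 4, 5, 8, 9, 11, 12}, B' = {1, 2, 6, 7, 9, 10, 11}
Claimed RHS: A' ∪ B' = {1, 2, 4, 5, 6, 7, 8, 9, 10, 11, 12}
Identity is INVALID: LHS = {2, 9, 11} but the RHS claimed here equals {1, 2, 4, 5, 6, 7, 8, 9, 10, 11, 12}. The correct form is (A ∪ B)' = A' ∩ B'.

Identity is invalid: (A ∪ B)' = {2, 9, 11} but A' ∪ B' = {1, 2, 4, 5, 6, 7, 8, 9, 10, 11, 12}. The correct De Morgan law is (A ∪ B)' = A' ∩ B'.


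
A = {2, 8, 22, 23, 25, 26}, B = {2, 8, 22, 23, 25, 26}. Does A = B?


Two sets are equal iff they have exactly the same elements.
A = {2, 8, 22, 23, 25, 26}
B = {2, 8, 22, 23, 25, 26}
Same elements → A = B

Yes, A = B


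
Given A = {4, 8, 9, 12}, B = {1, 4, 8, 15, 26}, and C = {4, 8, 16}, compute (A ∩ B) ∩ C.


A ∩ B = {4, 8}
(A ∩ B) ∩ C = {4, 8}

A ∩ B ∩ C = {4, 8}


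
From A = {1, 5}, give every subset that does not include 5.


A subset of A that omits 5 is a subset of A \ {5}, so there are 2^(n-1) = 2^1 = 2 of them.
Subsets excluding 5: ∅, {1}

Subsets excluding 5 (2 total): ∅, {1}


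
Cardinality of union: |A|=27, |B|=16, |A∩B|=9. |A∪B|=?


|A ∪ B| = |A| + |B| - |A ∩ B|
= 27 + 16 - 9
= 34

|A ∪ B| = 34


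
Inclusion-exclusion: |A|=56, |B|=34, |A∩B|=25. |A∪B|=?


|A ∪ B| = |A| + |B| - |A ∩ B|
= 56 + 34 - 25
= 65

|A ∪ B| = 65


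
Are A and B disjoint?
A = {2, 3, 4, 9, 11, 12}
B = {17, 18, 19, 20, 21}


Disjoint means A ∩ B = ∅.
A ∩ B = ∅
A ∩ B = ∅, so A and B are disjoint.

Yes, A and B are disjoint


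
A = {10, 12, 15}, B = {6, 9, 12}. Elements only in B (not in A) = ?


A = {10, 12, 15}
B = {6, 9, 12}
Region: only in B (not in A)
Elements: {6, 9}

Elements only in B (not in A): {6, 9}


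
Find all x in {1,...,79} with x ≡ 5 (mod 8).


Checking each candidate:
Condition: x in {1,...,79} with x ≡ 5 (mod 8)
Result = {5, 13, 21, 29, 37, 45, 53, 61, 69, 77}

{5, 13, 21, 29, 37, 45, 53, 61, 69, 77}


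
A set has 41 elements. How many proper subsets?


Total subsets = 2^n = 2^41 = 2199023255552
Proper subsets exclude the set itself: 2^n - 1
= 2199023255552 - 1
= 2199023255551

Number of proper subsets = 2199023255551


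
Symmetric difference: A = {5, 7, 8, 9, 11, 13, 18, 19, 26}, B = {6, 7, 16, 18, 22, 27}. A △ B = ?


A △ B = (A \ B) ∪ (B \ A) = elements in exactly one of A or B
A \ B = {5, 8, 9, 11, 13, 19, 26}
B \ A = {6, 16, 22, 27}
A △ B = {5, 6, 8, 9, 11, 13, 16, 19, 22, 26, 27}

A △ B = {5, 6, 8, 9, 11, 13, 16, 19, 22, 26, 27}


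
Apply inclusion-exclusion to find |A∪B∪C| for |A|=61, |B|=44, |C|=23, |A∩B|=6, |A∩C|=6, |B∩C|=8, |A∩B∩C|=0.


|A∪B∪C| = |A|+|B|+|C| - |A∩B|-|A∩C|-|B∩C| + |A∩B∩C|
= 61+44+23 - 6-6-8 + 0
= 128 - 20 + 0
= 108

|A ∪ B ∪ C| = 108


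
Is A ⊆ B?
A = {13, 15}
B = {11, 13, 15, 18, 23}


A ⊆ B means every element of A is in B.
All elements of A are in B.
So A ⊆ B.

Yes, A ⊆ B


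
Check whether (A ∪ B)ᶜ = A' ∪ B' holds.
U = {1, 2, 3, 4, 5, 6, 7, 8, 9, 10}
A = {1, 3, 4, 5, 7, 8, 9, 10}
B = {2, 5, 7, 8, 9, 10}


LHS: A ∪ B = {1, 2, 3, 4, 5, 7, 8, 9, 10}
(A ∪ B)' = U \ (A ∪ B) = {6}
A' = {2, 6}, B' = {1, 3, 4, 6}
Claimed RHS: A' ∪ B' = {1, 2, 3, 4, 6}
Identity is INVALID: LHS = {6} but the RHS claimed here equals {1, 2, 3, 4, 6}. The correct form is (A ∪ B)' = A' ∩ B'.

Identity is invalid: (A ∪ B)' = {6} but A' ∪ B' = {1, 2, 3, 4, 6}. The correct De Morgan law is (A ∪ B)' = A' ∩ B'.


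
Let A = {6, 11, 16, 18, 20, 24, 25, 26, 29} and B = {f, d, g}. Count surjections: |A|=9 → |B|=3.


n = |A| = 9, k = |B| = 3. Surjections via inclusion-exclusion:
S(n,k) = Σ(-1)^i × C(k,i) × (k-i)^n, i=0 to k
i=0: (-1)^0×C(3,0)×3^9 = 19683
i=1: (-1)^1×C(3,1)×2^9 = -1536
i=2: (-1)^2×C(3,2)×1^9 = 3
i=3: (-1)^3×C(3,3)×0^9 = 0
Total = 18150

Number of surjections = 18150


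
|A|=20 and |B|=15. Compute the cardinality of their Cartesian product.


|A × B| = |A| × |B|
= 20 × 15
= 300

|A × B| = 300


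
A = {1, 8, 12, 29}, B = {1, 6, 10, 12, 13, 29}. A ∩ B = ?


A ∩ B = elements in both A and B
A = {1, 8, 12, 29}
B = {1, 6, 10, 12, 13, 29}
A ∩ B = {1, 12, 29}

A ∩ B = {1, 12, 29}


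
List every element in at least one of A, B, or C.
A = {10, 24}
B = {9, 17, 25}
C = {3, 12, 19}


A ∪ B = {9, 10, 17, 24, 25}
(A ∪ B) ∪ C = {3, 9, 10, 12, 17, 19, 24, 25}

A ∪ B ∪ C = {3, 9, 10, 12, 17, 19, 24, 25}


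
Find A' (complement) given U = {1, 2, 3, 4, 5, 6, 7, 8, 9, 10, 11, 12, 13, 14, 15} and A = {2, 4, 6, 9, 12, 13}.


Aᶜ = U \ A = elements in U but not in A
U = {1, 2, 3, 4, 5, 6, 7, 8, 9, 10, 11, 12, 13, 14, 15}
A = {2, 4, 6, 9, 12, 13}
Aᶜ = {1, 3, 5, 7, 8, 10, 11, 14, 15}

Aᶜ = {1, 3, 5, 7, 8, 10, 11, 14, 15}


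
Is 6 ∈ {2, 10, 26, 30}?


A = {2, 10, 26, 30}
Checking if 6 is in A
6 is not in A → False

6 ∉ A


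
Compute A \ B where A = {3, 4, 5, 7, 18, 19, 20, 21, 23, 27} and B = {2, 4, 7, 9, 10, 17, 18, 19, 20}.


A \ B = elements in A but not in B
A = {3, 4, 5, 7, 18, 19, 20, 21, 23, 27}
B = {2, 4, 7, 9, 10, 17, 18, 19, 20}
Remove from A any elements in B
A \ B = {3, 5, 21, 23, 27}

A \ B = {3, 5, 21, 23, 27}


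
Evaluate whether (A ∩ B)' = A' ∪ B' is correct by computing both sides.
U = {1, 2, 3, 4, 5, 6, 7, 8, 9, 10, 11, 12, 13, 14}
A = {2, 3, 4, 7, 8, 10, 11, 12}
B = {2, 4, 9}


LHS: A ∩ B = {2, 4}
(A ∩ B)' = U \ (A ∩ B) = {1, 3, 5, 6, 7, 8, 9, 10, 11, 12, 13, 14}
A' = {1, 5, 6, 9, 13, 14}, B' = {1, 3, 5, 6, 7, 8, 10, 11, 12, 13, 14}
Claimed RHS: A' ∪ B' = {1, 3, 5, 6, 7, 8, 9, 10, 11, 12, 13, 14}
Identity is VALID: LHS = RHS = {1, 3, 5, 6, 7, 8, 9, 10, 11, 12, 13, 14} ✓

Identity is valid. (A ∩ B)' = A' ∪ B' = {1, 3, 5, 6, 7, 8, 9, 10, 11, 12, 13, 14}


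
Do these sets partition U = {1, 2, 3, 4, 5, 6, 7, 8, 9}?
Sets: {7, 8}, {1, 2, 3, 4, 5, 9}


A partition requires: (1) non-empty parts, (2) pairwise disjoint, (3) union = U
Parts: {7, 8}, {1, 2, 3, 4, 5, 9}
Union of parts: {1, 2, 3, 4, 5, 7, 8, 9}
U = {1, 2, 3, 4, 5, 6, 7, 8, 9}
All non-empty? True
Pairwise disjoint? True
Covers U? False

No, not a valid partition


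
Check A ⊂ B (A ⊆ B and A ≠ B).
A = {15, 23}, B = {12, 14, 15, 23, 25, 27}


A ⊂ B requires: A ⊆ B AND A ≠ B.
A ⊆ B? Yes
A = B? No
A ⊂ B: Yes (A is a proper subset of B)

Yes, A ⊂ B


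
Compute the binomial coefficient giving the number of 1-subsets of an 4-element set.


C(n,k) = n! / (k!(n-k)!)
C(4,1) = 4! / (1!3!)
= 4

C(4,1) = 4


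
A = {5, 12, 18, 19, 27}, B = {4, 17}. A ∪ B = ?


A ∪ B = all elements in A or B (or both)
A = {5, 12, 18, 19, 27}
B = {4, 17}
A ∪ B = {4, 5, 12, 17, 18, 19, 27}

A ∪ B = {4, 5, 12, 17, 18, 19, 27}


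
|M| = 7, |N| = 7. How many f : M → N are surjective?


n = |M| = 7, k = |N| = 7. Surjections via inclusion-exclusion:
S(n,k) = Σ(-1)^i × C(k,i) × (k-i)^n, i=0 to k
i=0: (-1)^0×C(7,0)×7^7 = 823543
i=1: (-1)^1×C(7,1)×6^7 = -1959552
i=2: (-1)^2×C(7,2)×5^7 = 1640625
i=3: (-1)^3×C(7,3)×4^7 = -573440
i=4: (-1)^4×C(7,4)×3^7 = 76545
i=5: (-1)^5×C(7,5)×2^7 = -2688
i=6: (-1)^6×C(7,6)×1^7 = 7
i=7: (-1)^7×C(7,7)×0^7 = 0
Total = 5040

Number of surjections = 5040


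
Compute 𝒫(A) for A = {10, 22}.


|A| = 2, so |P(A)| = 2^2 = 4
Enumerate subsets by cardinality (0 to 2):
∅, {10}, {22}, {10, 22}

P(A) has 4 subsets: ∅, {10}, {22}, {10, 22}


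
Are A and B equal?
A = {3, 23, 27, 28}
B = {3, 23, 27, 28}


Two sets are equal iff they have exactly the same elements.
A = {3, 23, 27, 28}
B = {3, 23, 27, 28}
Same elements → A = B

Yes, A = B


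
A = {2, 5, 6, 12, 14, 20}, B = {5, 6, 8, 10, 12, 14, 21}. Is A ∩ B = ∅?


Disjoint means A ∩ B = ∅.
A ∩ B = {5, 6, 12, 14}
A ∩ B ≠ ∅, so A and B are NOT disjoint.

No, A and B are not disjoint (A ∩ B = {5, 6, 12, 14})


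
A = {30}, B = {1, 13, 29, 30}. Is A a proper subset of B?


A ⊂ B requires: A ⊆ B AND A ≠ B.
A ⊆ B? Yes
A = B? No
A ⊂ B: Yes (A is a proper subset of B)

Yes, A ⊂ B


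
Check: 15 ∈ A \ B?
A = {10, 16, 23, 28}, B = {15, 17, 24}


A = {10, 16, 23, 28}, B = {15, 17, 24}
A \ B = elements in A but not in B
A \ B = {10, 16, 23, 28}
Checking if 15 ∈ A \ B
15 is not in A \ B → False

15 ∉ A \ B


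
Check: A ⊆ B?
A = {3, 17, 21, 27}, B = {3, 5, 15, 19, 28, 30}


A ⊆ B means every element of A is in B.
Elements in A not in B: {17, 21, 27}
So A ⊄ B.

No, A ⊄ B


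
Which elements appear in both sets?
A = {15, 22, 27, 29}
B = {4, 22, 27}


A ∩ B = elements in both A and B
A = {15, 22, 27, 29}
B = {4, 22, 27}
A ∩ B = {22, 27}

A ∩ B = {22, 27}


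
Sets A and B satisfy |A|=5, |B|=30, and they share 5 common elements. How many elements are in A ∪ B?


|A ∪ B| = |A| + |B| - |A ∩ B|
= 5 + 30 - 5
= 30

|A ∪ B| = 30


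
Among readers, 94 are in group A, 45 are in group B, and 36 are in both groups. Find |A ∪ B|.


|A ∪ B| = |A| + |B| - |A ∩ B|
= 94 + 45 - 36
= 103

|A ∪ B| = 103


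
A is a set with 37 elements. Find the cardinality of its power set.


Number of subsets = 2^n
= 2^37
= 137438953472

|P(A)| = 137438953472


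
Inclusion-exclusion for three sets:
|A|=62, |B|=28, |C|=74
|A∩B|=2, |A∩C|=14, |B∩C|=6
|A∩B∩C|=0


|A∪B∪C| = |A|+|B|+|C| - |A∩B|-|A∩C|-|B∩C| + |A∩B∩C|
= 62+28+74 - 2-14-6 + 0
= 164 - 22 + 0
= 142

|A ∪ B ∪ C| = 142


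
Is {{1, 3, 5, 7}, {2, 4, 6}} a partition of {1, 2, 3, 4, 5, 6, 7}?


A partition requires: (1) non-empty parts, (2) pairwise disjoint, (3) union = U
Parts: {1, 3, 5, 7}, {2, 4, 6}
Union of parts: {1, 2, 3, 4, 5, 6, 7}
U = {1, 2, 3, 4, 5, 6, 7}
All non-empty? True
Pairwise disjoint? True
Covers U? True

Yes, valid partition


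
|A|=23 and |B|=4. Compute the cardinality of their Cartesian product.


|A × B| = |A| × |B|
= 23 × 4
= 92

|A × B| = 92


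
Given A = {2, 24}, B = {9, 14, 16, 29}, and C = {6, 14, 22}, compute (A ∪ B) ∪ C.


A ∪ B = {2, 9, 14, 16, 24, 29}
(A ∪ B) ∪ C = {2, 6, 9, 14, 16, 22, 24, 29}

A ∪ B ∪ C = {2, 6, 9, 14, 16, 22, 24, 29}


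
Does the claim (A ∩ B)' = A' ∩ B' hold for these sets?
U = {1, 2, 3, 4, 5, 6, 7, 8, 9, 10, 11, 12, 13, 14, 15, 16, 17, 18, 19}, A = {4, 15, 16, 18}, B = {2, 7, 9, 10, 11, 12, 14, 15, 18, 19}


LHS: A ∩ B = {15, 18}
(A ∩ B)' = U \ (A ∩ B) = {1, 2, 3, 4, 5, 6, 7, 8, 9, 10, 11, 12, 13, 14, 16, 17, 19}
A' = {1, 2, 3, 5, 6, 7, 8, 9, 10, 11, 12, 13, 14, 17, 19}, B' = {1, 3, 4, 5, 6, 8, 13, 16, 17}
Claimed RHS: A' ∩ B' = {1, 3, 5, 6, 8, 13, 17}
Identity is INVALID: LHS = {1, 2, 3, 4, 5, 6, 7, 8, 9, 10, 11, 12, 13, 14, 16, 17, 19} but the RHS claimed here equals {1, 3, 5, 6, 8, 13, 17}. The correct form is (A ∩ B)' = A' ∪ B'.

Identity is invalid: (A ∩ B)' = {1, 2, 3, 4, 5, 6, 7, 8, 9, 10, 11, 12, 13, 14, 16, 17, 19} but A' ∩ B' = {1, 3, 5, 6, 8, 13, 17}. The correct De Morgan law is (A ∩ B)' = A' ∪ B'.
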